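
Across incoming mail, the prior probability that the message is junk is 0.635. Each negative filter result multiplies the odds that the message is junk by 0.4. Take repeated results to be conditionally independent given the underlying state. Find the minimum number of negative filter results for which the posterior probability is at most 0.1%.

Prior odds: 0.635 ÷ 0.365 = 127/73.
Likelihood ratio per negative filter result = 0.4.
Target odds: 0.001 ÷ 0.999 = 1/999.
Need (127/73) × 0.4ⁿ ≤ 1/999, i.e. 0.4ⁿ ≤ 73/126873.
0.4⁸ = 256/390625 is still above 73/126873 but 0.4⁹ = 512/1953125 is at or below it, so n = 9.

9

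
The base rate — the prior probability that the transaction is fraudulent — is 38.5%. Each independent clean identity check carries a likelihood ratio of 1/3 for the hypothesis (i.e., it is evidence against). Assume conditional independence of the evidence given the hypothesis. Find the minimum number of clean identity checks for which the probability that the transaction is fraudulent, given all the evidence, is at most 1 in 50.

Prior odds: 0.385 ÷ 0.615 = 77/123.
Likelihood ratio per clean identity check = 1/3.
Target posterior odds = 0.02/0.98 = 1/49.
Need (77/123) × (1/3)ⁿ ≤ 1/49, i.e. (1/3)ⁿ ≤ 123/3773.
(1/3)³ = 1/27 is still above 123/3773 but (1/3)⁴ = 1/81 is at or below it, so n = 4.

4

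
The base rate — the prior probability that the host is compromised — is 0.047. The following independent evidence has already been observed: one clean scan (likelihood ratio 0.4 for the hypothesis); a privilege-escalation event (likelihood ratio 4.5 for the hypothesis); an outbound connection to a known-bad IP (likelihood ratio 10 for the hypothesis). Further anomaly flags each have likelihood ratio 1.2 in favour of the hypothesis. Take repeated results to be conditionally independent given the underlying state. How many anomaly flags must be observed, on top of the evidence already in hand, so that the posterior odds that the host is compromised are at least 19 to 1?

17

Prior odds = 0.047/0.953 = 47/953.
Combined Bayes factor of the evidence already in hand = 0.4 × 4.5 × 10 = 18.
Odds after that evidence = (47/953) × 18 = 846/953.
Target odds = 19.
Need 1.2ⁿ ≥ 19 ÷ (846/953) = 18107/846.
1.2¹⁶ ≈18.4884 falls short of 18107/846 but 1.2¹⁷ ≈22.1861 reaches it, so n = 17.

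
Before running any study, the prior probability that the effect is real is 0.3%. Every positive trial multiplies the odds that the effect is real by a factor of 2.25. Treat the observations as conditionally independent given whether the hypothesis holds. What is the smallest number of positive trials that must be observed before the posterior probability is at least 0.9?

10

Prior odds: 0.003 ÷ 0.997 = 3/997.
Likelihood ratio per positive trial = 2.25.
Target posterior odds = 0.9/0.1 = 9.
Require 2.25ⁿ ≥ 9 ÷ (3/997) = 2991.
2.25⁹ = 387420489/262144 falls short of 2991 but 2.25¹⁰ ≈3325.26 reaches it, so n = 10.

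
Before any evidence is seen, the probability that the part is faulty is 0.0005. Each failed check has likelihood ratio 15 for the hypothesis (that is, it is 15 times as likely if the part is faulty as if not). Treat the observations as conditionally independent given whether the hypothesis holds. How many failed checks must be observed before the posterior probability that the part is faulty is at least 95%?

4

Prior odds = 0.0005/0.9995 = 1/1999.
Likelihood ratio per failed check = 15.
Target odds: 0.95 ÷ 0.05 = 19.
Require 15ⁿ ≥ 19 ÷ (1/1999) = 37981.
15³ = 3375 falls short of 37981 but 15⁴ = 50625 reaches it, so n = 4.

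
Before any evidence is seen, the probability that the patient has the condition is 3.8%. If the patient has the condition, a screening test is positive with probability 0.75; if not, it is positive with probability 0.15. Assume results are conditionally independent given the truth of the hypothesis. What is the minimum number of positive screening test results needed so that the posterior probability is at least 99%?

5

Prior odds = 0.038/0.962 = 19/481.
Likelihood ratio of a positive = 0.75/0.15 = 5.
Target odds: 0.99 ÷ 0.01 = 99.
Require 5ⁿ ≥ 99 ÷ (19/481) = 47619/19.
5⁴ = 625 falls short of 47619/19 but 5⁵ = 3125 reaches it, so n = 5.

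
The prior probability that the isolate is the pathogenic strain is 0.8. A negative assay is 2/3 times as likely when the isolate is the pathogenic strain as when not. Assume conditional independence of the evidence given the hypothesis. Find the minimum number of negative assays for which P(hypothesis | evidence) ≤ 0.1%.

21

Prior odds = 0.8/0.2 = 4.
Likelihood ratio per negative assay = 2/3.
Target odds: 0.001 ÷ 0.999 = 1/999.
Need 4 × (2/3)ⁿ ≤ 1/999, i.e. (2/3)ⁿ ≤ 1/3996.
(2/3)²⁰ ≈0.000300729 is still above 1/3996 but (2/3)²¹ ≈0.000200486 is at or below it, so n = 21.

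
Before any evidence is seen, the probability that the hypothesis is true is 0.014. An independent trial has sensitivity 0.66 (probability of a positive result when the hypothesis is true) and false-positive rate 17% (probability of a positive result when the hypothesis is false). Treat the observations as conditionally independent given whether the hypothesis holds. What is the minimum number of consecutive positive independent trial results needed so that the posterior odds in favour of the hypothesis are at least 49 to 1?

7

Prior odds = 0.014/0.986 = 7/493.
Likelihood ratio of a positive result = 0.66/0.17 = 66/17.
Target odds = 49.
Need (7/493) × (66/17)ⁿ ≥ 49, i.e. (66/17)ⁿ ≥ 3451.
(66/17)⁶ ≈3424.29 falls short of 3451 but (66/17)⁷ ≈13294.3 reaches it, so n = 7.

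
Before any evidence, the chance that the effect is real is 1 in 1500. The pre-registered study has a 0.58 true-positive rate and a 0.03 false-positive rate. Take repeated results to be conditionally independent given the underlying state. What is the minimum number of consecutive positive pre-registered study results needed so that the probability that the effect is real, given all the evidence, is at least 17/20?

Prior odds = (1/1500)/(1499/1500) = 1/1499.
Likelihood ratio of a positive result = 0.58/0.03 = 58/3.
Target posterior odds = 0.85/0.15 = 17/3.
Require (58/3)ⁿ ≥ 17/3 ÷ (1/1499) = 25483/3.
(58/3)³ = 195112/27 falls short of 25483/3 but (58/3)⁴ = 11316496/81 reaches it, so n = 4.

4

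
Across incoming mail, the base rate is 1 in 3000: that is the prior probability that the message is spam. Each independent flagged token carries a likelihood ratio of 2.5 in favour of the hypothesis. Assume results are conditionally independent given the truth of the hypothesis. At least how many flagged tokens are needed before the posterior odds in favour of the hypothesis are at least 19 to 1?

Prior odds: (1/3000) ÷ (2999/3000) = 1/2999.
Likelihood ratio per flagged token = 2.5.
Target odds = 19.
Need (1/2999) × 2.5ⁿ ≥ 19, i.e. 2.5ⁿ ≥ 56981.
2.5¹¹ = 48828125/2048 falls short of 56981 but 2.5¹² = 244140625/4096 reaches it, so n = 12.

12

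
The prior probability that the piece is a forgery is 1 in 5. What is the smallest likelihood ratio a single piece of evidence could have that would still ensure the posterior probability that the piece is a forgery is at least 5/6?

Prior odds = 0.2/0.8 = 0.25.
Target odds = (5/6)/(1/6) = 5.
Required Bayes factor = 5 ÷ 0.25 = 20.

20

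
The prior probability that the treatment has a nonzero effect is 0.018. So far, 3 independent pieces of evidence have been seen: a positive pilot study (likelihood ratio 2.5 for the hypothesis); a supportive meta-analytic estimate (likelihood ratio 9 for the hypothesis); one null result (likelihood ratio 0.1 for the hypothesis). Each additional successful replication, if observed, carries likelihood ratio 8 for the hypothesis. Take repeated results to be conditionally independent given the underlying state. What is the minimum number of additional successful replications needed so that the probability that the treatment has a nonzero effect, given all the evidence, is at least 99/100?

4

Prior odds = 0.018/0.982 = 9/491.
Combined Bayes factor of the evidence already in hand = 2.5 × 9 × 0.1 = 2.25.
Odds after that evidence = (9/491) × 2.25 = 81/1964.
Target odds = 0.99/0.01 = 99.
Need 8ⁿ ≥ 99 ÷ (81/1964) = 21604/9.
8³ = 512 falls short of 21604/9 but 8⁴ = 4096 reaches it, so n = 4.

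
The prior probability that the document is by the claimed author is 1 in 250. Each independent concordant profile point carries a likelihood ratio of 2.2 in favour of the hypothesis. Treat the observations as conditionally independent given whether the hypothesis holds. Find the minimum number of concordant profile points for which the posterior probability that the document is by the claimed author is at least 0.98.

12

Prior odds: 0.004 ÷ 0.996 = 1/249.
Likelihood ratio per concordant profile point = 2.2.
Target odds: 0.98 ÷ 0.02 = 49.
Require 2.2ⁿ ≥ 49 ÷ (1/249) = 12201.
2.2¹¹ ≈5843.18 falls short of 12201 but 2.2¹² ≈12855 reaches it, so n = 12.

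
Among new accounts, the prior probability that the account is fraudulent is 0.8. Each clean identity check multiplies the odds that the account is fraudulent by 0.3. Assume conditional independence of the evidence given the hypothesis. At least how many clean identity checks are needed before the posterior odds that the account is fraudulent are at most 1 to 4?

3

Prior odds = 0.8/0.2 = 4.
Likelihood ratio per clean identity check = 0.3.
Target odds = 0.25.
Require 0.3ⁿ ≤ 0.25 ÷ 4 = 0.0625.
0.3² = 0.09 is still above 0.0625 but 0.3³ = 0.027 is at or below it, so n = 3.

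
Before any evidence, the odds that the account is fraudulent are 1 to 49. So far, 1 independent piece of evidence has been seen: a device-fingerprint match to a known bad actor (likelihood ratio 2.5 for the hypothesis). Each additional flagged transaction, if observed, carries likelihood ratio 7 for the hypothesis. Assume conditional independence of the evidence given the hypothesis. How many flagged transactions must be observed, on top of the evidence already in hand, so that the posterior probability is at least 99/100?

4

Prior odds = 1/49.
Bayes factor of the evidence already in hand = 2.5.
Odds after that evidence = (1/49) × 2.5 = 5/98.
Target odds = 0.99/0.01 = 99.
Need 7ⁿ ≥ 99 ÷ (5/98) = 1940.4.
7³ = 343 falls short of 1940.4 but 7⁴ = 2401 reaches it, so n = 4.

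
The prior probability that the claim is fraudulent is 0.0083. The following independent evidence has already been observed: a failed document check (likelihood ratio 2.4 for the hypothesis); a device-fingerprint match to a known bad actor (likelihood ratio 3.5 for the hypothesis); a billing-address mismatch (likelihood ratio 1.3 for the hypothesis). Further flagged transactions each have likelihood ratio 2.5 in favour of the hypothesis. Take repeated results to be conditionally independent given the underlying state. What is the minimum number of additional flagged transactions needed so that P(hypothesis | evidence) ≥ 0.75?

4

Prior odds = 0.0083/0.9917 = 83/9917.
Combined Bayes factor of the evidence already in hand = 2.4 × 3.5 × 1.3 = 10.92.
Odds after that evidence = (83/9917) × 10.92 = 22659/247925.
Target odds = 0.75/0.25 = 3.
Need 2.5ⁿ ≥ 3 ÷ (22659/247925) = 247925/7553.
2.5³ = 15.625 falls short of 247925/7553 but 2.5⁴ = 39.0625 reaches it, so n = 4.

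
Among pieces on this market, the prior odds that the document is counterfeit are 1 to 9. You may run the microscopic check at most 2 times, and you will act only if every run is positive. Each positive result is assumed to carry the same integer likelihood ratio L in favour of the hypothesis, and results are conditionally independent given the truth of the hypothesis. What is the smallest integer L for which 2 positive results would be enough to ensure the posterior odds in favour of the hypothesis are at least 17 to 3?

Prior odds = 1/9.
Target odds = 17/3.
Need L² ≥ 17/3 ÷ (1/9) = 51.
7² = 49 < 51 ≤ 64 = 8², so L = 8.

8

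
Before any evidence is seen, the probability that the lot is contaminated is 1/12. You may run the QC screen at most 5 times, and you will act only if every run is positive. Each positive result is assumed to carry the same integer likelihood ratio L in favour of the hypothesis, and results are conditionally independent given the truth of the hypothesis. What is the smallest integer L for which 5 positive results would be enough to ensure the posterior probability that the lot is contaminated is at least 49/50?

4

Prior odds = (1/12)/(11/12) = 1/11.
Target odds = 0.98/0.02 = 49.
Need L⁵ ≥ 49 ÷ (1/11) = 539.
3⁵ = 243 < 539 ≤ 1024 = 4⁵, so L = 4.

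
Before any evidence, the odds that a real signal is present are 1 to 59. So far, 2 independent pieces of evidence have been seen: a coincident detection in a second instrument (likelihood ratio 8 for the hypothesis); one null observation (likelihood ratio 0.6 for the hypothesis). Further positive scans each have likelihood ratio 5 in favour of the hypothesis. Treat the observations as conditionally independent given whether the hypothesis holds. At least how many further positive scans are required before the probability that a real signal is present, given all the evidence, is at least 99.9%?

Prior odds = 1/59.
Combined Bayes factor of the evidence already in hand = 8 × 0.6 = 4.8.
Odds after that evidence = (1/59) × 4.8 = 24/295.
Target odds = 0.999/0.001 = 999.
Need 5ⁿ ≥ 999 ÷ (24/295) = 12279.375.
5⁵ = 3125 falls short of 12279.375 but 5⁶ = 15625 reaches it, so n = 6.

6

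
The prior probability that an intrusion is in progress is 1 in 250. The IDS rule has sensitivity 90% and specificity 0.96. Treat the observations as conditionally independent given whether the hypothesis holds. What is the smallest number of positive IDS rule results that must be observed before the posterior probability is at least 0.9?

Prior odds = 0.004/0.996 = 1/249.
False-positive rate = 1 − 0.96 = 0.04; likelihood ratio of a positive = 0.9/0.04 = 22.5.
Target posterior odds = 0.9/0.1 = 9.
Require 22.5ⁿ ≥ 9 ÷ (1/249) = 2241.
22.5² = 506.25 falls short of 2241 but 22.5³ = 11390.625 reaches it, so n = 3.

3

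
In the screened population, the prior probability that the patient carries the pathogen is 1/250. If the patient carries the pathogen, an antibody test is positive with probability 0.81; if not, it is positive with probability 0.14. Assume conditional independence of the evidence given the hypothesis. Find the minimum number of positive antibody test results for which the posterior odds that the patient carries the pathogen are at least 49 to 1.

6

Prior odds: 0.004 ÷ 0.996 = 1/249.
Likelihood ratio of a positive = 0.81/0.14 = 81/14.
Target odds = 49.
Require (81/14)ⁿ ≥ 49 ÷ (1/249) = 12201.
(81/14)⁵ ≈6483.13 falls short of 12201 but (81/14)⁶ ≈37509.6 reaches it, so n = 6.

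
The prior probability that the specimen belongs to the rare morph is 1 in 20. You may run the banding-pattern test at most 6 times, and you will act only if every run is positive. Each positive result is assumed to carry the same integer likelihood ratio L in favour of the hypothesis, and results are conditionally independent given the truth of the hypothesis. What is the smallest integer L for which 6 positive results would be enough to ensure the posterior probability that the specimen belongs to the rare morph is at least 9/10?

3

Prior odds = 0.05/0.95 = 1/19.
Target odds = 0.9/0.1 = 9.
Need L⁶ ≥ 9 ÷ (1/19) = 171.
2⁶ = 64 < 171 ≤ 729 = 3⁶, so L = 3.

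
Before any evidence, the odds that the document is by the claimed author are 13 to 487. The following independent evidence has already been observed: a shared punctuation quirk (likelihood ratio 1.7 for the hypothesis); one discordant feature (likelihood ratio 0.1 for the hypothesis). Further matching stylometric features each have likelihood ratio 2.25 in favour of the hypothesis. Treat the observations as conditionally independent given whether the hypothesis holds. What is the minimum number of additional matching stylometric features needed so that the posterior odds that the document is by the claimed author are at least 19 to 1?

11

Prior odds = 13/487.
Combined Bayes factor of the evidence already in hand = 1.7 × 0.1 = 0.17.
Odds after that evidence = (13/487) × 0.17 = 221/48700.
Target odds = 19.
Need 2.25ⁿ ≥ 19 ÷ (221/48700) = 925300/221.
2.25¹⁰ ≈3325.26 falls short of 925300/221 but 2.25¹¹ ≈7481.83 reaches it, so n = 11.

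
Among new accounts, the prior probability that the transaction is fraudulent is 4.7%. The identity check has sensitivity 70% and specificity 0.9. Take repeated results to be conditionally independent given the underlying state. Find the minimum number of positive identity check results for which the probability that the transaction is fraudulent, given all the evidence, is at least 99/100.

4

Prior odds = 0.047/0.953 = 47/953.
False-positive rate = 1 − 0.9 = 0.1; likelihood ratio of a positive = 0.7/0.1 = 7.
Target odds: 0.99 ÷ 0.01 = 99.
Require 7ⁿ ≥ 99 ÷ (47/953) = 94347/47.
7³ = 343 falls short of 94347/47 but 7⁴ = 2401 reaches it, so n = 4.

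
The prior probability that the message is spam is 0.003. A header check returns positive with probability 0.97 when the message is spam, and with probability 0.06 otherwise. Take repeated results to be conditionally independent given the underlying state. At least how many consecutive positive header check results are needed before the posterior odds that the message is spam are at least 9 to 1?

3

Prior odds = 0.003/0.997 = 3/997.
Likelihood ratio of a positive result = 0.97/0.06 = 97/6.
Target odds = 9.
Require (97/6)ⁿ ≥ 9 ÷ (3/997) = 2991.
(97/6)² = 9409/36 falls short of 2991 but (97/6)³ = 912673/216 reaches it, so n = 3.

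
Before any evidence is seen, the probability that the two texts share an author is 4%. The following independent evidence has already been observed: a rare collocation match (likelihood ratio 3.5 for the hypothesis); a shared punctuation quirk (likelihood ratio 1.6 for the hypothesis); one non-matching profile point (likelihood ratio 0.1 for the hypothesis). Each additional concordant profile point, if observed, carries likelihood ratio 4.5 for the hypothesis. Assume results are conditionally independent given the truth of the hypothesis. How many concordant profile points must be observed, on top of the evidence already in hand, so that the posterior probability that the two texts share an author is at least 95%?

5

Prior odds = 0.04/0.96 = 1/24.
Combined Bayes factor of the evidence already in hand = 3.5 × 1.6 × 0.1 = 0.56.
Odds after that evidence = (1/24) × 0.56 = 7/300.
Target odds = 0.95/0.05 = 19.
Need 4.5ⁿ ≥ 19 ÷ (7/300) = 5700/7.
4.5⁴ = 410.0625 falls short of 5700/7 but 4.5⁵ = 1845.28125 reaches it, so n = 5.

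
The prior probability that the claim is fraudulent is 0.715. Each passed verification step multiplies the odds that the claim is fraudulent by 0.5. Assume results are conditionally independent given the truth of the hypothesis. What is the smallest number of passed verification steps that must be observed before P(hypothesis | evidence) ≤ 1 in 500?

Prior odds = 0.715/0.285 = 143/57.
Likelihood ratio per passed verification step = 0.5.
Target posterior odds = 0.002/0.998 = 1/499.
Need (143/57) × 0.5ⁿ ≤ 1/499, i.e. 0.5ⁿ ≤ 57/71357.
0.5¹⁰ = 1/1024 is still above 57/71357 but 0.5¹¹ = 1/2048 is at or below it, so n = 11.

11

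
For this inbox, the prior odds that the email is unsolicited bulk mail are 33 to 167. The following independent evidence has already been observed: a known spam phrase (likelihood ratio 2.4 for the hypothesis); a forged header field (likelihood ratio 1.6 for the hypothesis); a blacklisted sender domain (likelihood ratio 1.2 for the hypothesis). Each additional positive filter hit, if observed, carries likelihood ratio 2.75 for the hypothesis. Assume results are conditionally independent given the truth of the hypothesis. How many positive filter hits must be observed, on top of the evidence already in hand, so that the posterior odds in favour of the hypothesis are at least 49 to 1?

4

Prior odds = 33/167.
Combined Bayes factor of the evidence already in hand = 2.4 × 1.6 × 1.2 = 4.608.
Odds after that evidence = (33/167) × 4.608 = 19008/20875.
Target odds = 49.
Need 2.75ⁿ ≥ 49 ÷ (19008/20875) = 1022875/19008.
2.75³ = 20.796875 falls short of 1022875/19008 but 2.75⁴ = 57.19140625 reaches it, so n = 4.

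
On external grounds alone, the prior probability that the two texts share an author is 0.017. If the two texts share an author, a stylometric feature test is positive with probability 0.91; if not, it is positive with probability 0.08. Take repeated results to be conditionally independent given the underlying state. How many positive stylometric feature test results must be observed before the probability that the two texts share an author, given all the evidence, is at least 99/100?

4

Prior odds: 0.017 ÷ 0.983 = 17/983.
Likelihood ratio of a positive = 0.91/0.08 = 11.375.
Target odds: 0.99 ÷ 0.01 = 99.
Require 11.375ⁿ ≥ 99 ÷ (17/983) = 97317/17.
11.375³ = 753571/512 falls short of 97317/17 but 11.375⁴ = 68574961/4096 reaches it, so n = 4.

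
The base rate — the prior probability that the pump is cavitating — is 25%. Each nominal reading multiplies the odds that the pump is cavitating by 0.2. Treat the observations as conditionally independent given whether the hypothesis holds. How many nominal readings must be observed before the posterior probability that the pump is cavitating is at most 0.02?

2

Prior odds = 0.25/0.75 = 1/3.
Likelihood ratio per nominal reading = 0.2.
Target posterior odds = 0.02/0.98 = 1/49.
Need (1/3) × 0.2ⁿ ≤ 1/49, i.e. 0.2ⁿ ≤ 3/49.
0.2¹ = 0.2 is still above 3/49 but 0.2² = 0.04 is at or below it, so n = 2.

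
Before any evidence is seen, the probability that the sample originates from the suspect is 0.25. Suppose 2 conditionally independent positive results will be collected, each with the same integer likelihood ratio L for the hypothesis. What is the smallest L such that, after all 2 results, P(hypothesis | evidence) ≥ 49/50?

13

Prior odds = 0.25/0.75 = 1/3.
Target odds = 0.98/0.02 = 49.
Need L² ≥ 49 ÷ (1/3) = 147.
12² = 144 < 147 ≤ 169 = 13², so L = 13.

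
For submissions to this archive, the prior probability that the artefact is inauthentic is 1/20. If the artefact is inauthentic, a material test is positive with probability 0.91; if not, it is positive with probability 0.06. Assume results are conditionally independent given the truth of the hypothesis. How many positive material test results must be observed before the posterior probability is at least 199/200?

Prior odds: 0.05 ÷ 0.95 = 1/19.
Likelihood ratio of a positive = 0.91/0.06 = 91/6.
Target posterior odds = 0.995/0.005 = 199.
Require (91/6)ⁿ ≥ 199 ÷ (1/19) = 3781.
(91/6)³ = 753571/216 falls short of 3781 but (91/6)⁴ = 68574961/1296 reaches it, so n = 4.

4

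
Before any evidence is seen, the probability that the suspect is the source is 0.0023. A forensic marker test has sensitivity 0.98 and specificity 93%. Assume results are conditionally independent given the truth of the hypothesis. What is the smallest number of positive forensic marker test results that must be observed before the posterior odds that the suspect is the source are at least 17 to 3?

3

Prior odds = 0.0023/0.9977 = 23/9977.
False-positive rate = 1 − 0.93 = 0.07; likelihood ratio of a positive = 0.98/0.07 = 14.
Target odds = 17/3.
Need (23/9977) × 14ⁿ ≥ 17/3, i.e. 14ⁿ ≥ 169609/69.
14² = 196 falls short of 169609/69 but 14³ = 2744 reaches it, so n = 3.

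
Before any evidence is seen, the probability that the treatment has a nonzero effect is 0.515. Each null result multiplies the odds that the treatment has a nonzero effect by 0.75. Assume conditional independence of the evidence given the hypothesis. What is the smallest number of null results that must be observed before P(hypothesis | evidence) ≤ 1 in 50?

Prior odds = 0.515/0.485 = 103/97.
Likelihood ratio per null result = 0.75.
Target posterior odds = 0.02/0.98 = 1/49.
Need (103/97) × 0.75ⁿ ≤ 1/49, i.e. 0.75ⁿ ≤ 97/5047.
0.75¹³ = 1594323/67108864 is still above 97/5047 but 0.75¹⁴ = 4782969/268435456 is at or below it, so n = 14.

14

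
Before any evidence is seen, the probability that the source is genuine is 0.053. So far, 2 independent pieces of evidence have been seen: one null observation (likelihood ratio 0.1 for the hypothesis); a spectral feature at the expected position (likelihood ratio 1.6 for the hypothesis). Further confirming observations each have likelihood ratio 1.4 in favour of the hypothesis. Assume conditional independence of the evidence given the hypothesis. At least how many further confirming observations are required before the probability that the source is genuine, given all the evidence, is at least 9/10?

Prior odds = 0.053/0.947 = 53/947.
Combined Bayes factor of the evidence already in hand = 0.1 × 1.6 = 0.16.
Odds after that evidence = (53/947) × 0.16 = 212/23675.
Target odds = 0.9/0.1 = 9.
Need 1.4ⁿ ≥ 9 ÷ (212/23675) = 213075/212.
1.4²⁰ ≈836.683 falls short of 213075/212 but 1.4²¹ ≈1171.36 reaches it, so n = 21.

21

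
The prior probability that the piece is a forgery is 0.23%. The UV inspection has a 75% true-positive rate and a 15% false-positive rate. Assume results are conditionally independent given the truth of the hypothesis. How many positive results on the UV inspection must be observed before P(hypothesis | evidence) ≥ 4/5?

5

Prior odds = 0.0023/0.9977 = 23/9977.
Likelihood ratio of a positive result = 0.75/0.15 = 5.
Target posterior odds = 0.8/0.2 = 4.
Require 5ⁿ ≥ 4 ÷ (23/9977) = 39908/23.
5⁴ = 625 falls short of 39908/23 but 5⁵ = 3125 reaches it, so n = 5.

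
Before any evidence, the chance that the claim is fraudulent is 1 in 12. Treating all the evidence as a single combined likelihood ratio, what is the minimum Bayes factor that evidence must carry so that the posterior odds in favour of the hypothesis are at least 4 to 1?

44

Prior odds = (1/12)/(11/12) = 1/11.
Target odds = 4.
Required Bayes factor = 4 ÷ (1/11) = 44.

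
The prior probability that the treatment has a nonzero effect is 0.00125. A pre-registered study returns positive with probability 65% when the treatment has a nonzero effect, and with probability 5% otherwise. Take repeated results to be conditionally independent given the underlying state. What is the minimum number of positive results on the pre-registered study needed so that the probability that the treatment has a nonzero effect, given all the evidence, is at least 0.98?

Prior odds: 0.00125 ÷ 0.99875 = 1/799.
Likelihood ratio of a positive result = 0.65/0.05 = 13.
Target odds: 0.98 ÷ 0.02 = 49.
Need (1/799) × 13ⁿ ≥ 49, i.e. 13ⁿ ≥ 39151.
13⁴ = 28561 falls short of 39151 but 13⁵ = 371293 reaches it, so n = 5.

5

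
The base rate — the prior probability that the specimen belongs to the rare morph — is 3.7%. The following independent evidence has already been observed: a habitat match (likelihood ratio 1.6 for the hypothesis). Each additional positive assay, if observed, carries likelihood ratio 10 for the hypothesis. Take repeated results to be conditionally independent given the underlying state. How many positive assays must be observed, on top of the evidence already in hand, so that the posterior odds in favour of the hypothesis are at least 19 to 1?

Prior odds = 0.037/0.963 = 37/963.
Bayes factor of the evidence already in hand = 1.6.
Odds after that evidence = (37/963) × 1.6 = 296/4815.
Target odds = 19.
Need 10ⁿ ≥ 19 ÷ (296/4815) = 91485/296.
10² = 100 falls short of 91485/296 but 10³ = 1000 reaches it, so n = 3.

3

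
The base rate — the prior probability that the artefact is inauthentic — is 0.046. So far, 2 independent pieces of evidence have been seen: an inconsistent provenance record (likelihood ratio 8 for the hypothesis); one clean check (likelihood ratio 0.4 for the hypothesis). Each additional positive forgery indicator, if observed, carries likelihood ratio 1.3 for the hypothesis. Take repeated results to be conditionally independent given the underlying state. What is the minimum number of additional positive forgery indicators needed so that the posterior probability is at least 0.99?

25

Prior odds = 0.046/0.954 = 23/477.
Combined Bayes factor of the evidence already in hand = 8 × 0.4 = 3.2.
Odds after that evidence = (23/477) × 3.2 = 368/2385.
Target odds = 0.99/0.01 = 99.
Need 1.3ⁿ ≥ 99 ÷ (368/2385) = 236115/368.
1.3²⁴ ≈542.801 falls short of 236115/368 but 1.3²⁵ ≈705.641 reaches it, so n = 25.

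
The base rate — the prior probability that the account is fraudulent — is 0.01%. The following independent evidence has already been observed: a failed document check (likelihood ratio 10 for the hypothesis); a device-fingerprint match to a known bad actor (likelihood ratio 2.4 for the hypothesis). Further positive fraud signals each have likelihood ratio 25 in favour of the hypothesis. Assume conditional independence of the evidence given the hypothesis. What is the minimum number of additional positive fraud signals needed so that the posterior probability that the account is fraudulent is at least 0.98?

4

Prior odds = 0.0001/0.9999 = 1/9999.
Combined Bayes factor of the evidence already in hand = 10 × 2.4 = 24.
Odds after that evidence = (1/9999) × 24 = 8/3333.
Target odds = 0.98/0.02 = 49.
Need 25ⁿ ≥ 49 ÷ (8/3333) = 20414.625.
25³ = 15625 falls short of 20414.625 but 25⁴ = 390625 reaches it, so n = 4.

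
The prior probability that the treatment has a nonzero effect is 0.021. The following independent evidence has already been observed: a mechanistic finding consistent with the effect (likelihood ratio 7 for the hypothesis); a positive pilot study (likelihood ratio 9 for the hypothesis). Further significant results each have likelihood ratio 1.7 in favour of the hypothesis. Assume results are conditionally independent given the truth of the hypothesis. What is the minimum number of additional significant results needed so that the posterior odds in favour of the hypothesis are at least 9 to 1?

4

Prior odds = 0.021/0.979 = 21/979.
Combined Bayes factor of the evidence already in hand = 7 × 9 = 63.
Odds after that evidence = (21/979) × 63 = 1323/979.
Target odds = 9.
Need 1.7ⁿ ≥ 9 ÷ (1323/979) = 979/147.
1.7³ = 4.913 falls short of 979/147 but 1.7⁴ = 8.3521 reaches it, so n = 4.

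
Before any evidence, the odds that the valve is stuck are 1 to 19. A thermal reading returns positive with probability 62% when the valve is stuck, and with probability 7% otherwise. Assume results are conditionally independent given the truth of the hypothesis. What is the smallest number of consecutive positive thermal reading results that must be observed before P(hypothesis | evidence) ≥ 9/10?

3

Prior odds = 1/19.
Likelihood ratio of a positive result = 0.62/0.07 = 62/7.
Target odds: 0.9 ÷ 0.1 = 9.
Need (1/19) × (62/7)ⁿ ≥ 9, i.e. (62/7)ⁿ ≥ 171.
(62/7)² = 3844/49 falls short of 171 but (62/7)³ = 238328/343 reaches it, so n = 3.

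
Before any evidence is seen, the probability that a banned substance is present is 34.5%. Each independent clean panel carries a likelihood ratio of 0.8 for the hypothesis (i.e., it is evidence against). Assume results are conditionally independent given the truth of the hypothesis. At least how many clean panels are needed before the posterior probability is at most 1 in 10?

7

Prior odds = 0.345/0.655 = 69/131.
Likelihood ratio per clean panel = 0.8.
Target odds: 0.1 ÷ 0.9 = 1/9.
Need (69/131) × 0.8ⁿ ≤ 1/9, i.e. 0.8ⁿ ≤ 131/621.
0.8⁶ = 4096/15625 is still above 131/621 but 0.8⁷ = 16384/78125 is at or below it, so n = 7.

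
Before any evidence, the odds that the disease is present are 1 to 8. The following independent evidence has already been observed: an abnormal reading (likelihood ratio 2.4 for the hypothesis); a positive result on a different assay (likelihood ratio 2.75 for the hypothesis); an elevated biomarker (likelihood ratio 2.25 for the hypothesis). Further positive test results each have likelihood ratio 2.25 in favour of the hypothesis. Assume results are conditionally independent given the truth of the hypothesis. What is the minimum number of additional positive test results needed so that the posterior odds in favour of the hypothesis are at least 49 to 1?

5

Prior odds = 0.125.
Combined Bayes factor of the evidence already in hand = 2.4 × 2.75 × 2.25 = 14.85.
Odds after that evidence = 0.125 × 14.85 = 1.85625.
Target odds = 49.
Need 2.25ⁿ ≥ 49 ÷ 1.85625 = 7840/297.
2.25⁴ = 25.62890625 falls short of 7840/297 but 2.25⁵ = 59049/1024 reaches it, so n = 5.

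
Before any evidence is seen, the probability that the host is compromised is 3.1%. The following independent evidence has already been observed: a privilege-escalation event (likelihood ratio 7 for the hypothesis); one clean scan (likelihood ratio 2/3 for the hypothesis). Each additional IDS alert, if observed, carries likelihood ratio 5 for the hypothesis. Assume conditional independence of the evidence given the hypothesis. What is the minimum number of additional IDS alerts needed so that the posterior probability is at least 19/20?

4

Prior odds = 0.031/0.969 = 31/969.
Combined Bayes factor of the evidence already in hand = 7 × (2/3) = 14/3.
Odds after that evidence = (31/969) × 14/3 = 434/2907.
Target odds = 0.95/0.05 = 19.
Need 5ⁿ ≥ 19 ÷ (434/2907) = 55233/434.
5³ = 125 falls short of 55233/434 but 5⁴ = 625 reaches it, so n = 4.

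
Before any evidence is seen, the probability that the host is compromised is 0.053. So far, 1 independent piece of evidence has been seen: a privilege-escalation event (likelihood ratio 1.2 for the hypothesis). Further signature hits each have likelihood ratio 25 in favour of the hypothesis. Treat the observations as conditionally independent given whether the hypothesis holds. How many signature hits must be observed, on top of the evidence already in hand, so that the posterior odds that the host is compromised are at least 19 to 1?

Prior odds = 0.053/0.947 = 53/947.
Bayes factor of the evidence already in hand = 1.2.
Odds after that evidence = (53/947) × 1.2 = 318/4735.
Target odds = 19.
Need 25ⁿ ≥ 19 ÷ (318/4735) = 89965/318.
25¹ = 25 falls short of 89965/318 but 25² = 625 reaches it, so n = 2.

2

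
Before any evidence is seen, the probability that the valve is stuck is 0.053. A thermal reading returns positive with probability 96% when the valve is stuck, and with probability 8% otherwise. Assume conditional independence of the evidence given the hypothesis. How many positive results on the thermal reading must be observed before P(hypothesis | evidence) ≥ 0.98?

3

Prior odds: 0.053 ÷ 0.947 = 53/947.
Likelihood ratio of a positive result = 0.96/0.08 = 12.
Target odds: 0.98 ÷ 0.02 = 49.
Require 12ⁿ ≥ 49 ÷ (53/947) = 46403/53.
12² = 144 falls short of 46403/53 but 12³ = 1728 reaches it, so n = 3.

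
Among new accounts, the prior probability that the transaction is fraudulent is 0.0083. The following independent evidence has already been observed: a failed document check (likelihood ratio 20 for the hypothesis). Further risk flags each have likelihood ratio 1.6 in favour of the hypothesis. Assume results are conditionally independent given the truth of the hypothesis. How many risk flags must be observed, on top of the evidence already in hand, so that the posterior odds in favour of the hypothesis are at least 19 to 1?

Prior odds = 0.0083/0.9917 = 83/9917.
Bayes factor of the evidence already in hand = 20.
Odds after that evidence = (83/9917) × 20 = 1660/9917.
Target odds = 19.
Need 1.6ⁿ ≥ 19 ÷ (1660/9917) = 188423/1660.
1.6¹⁰ ≈109.951 falls short of 188423/1660 but 1.6¹¹ ≈175.922 reaches it, so n = 11.

11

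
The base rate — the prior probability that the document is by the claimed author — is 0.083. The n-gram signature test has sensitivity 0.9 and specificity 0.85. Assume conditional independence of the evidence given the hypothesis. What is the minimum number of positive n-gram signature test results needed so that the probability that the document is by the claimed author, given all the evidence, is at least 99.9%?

Prior odds: 0.083 ÷ 0.917 = 83/917.
False-positive rate = 1 − 0.85 = 0.15; likelihood ratio of a positive = 0.9/0.15 = 6.
Target posterior odds = 0.999/0.001 = 999.
Need (83/917) × 6ⁿ ≥ 999, i.e. 6ⁿ ≥ 916083/83.
6⁵ = 7776 falls short of 916083/83 but 6⁶ = 46656 reaches it, so n = 6.

6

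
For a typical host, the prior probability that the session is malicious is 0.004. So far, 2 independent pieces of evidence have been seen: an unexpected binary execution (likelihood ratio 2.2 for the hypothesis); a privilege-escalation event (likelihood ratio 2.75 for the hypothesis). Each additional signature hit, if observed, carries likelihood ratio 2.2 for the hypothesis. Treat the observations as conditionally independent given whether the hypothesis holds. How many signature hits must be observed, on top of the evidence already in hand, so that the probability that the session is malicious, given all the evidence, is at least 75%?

7

Prior odds = 0.004/0.996 = 1/249.
Combined Bayes factor of the evidence already in hand = 2.2 × 2.75 = 6.05.
Odds after that evidence = (1/249) × 6.05 = 121/4980.
Target odds = 0.75/0.25 = 3.
Need 2.2ⁿ ≥ 3 ÷ (121/4980) = 14940/121.
2.2⁶ = 1771561/15625 falls short of 14940/121 but 2.2⁷ = 19487171/78125 reaches it, so n = 7.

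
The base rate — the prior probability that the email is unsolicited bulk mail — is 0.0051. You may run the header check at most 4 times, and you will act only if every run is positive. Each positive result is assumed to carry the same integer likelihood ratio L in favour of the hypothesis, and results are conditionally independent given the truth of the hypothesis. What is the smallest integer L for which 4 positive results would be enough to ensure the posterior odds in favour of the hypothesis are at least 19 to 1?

8

Prior odds = 0.0051/0.9949 = 51/9949.
Target odds = 19.
Need L⁴ ≥ 19 ÷ (51/9949) = 189031/51.
7⁴ = 2401 < 189031/51 ≤ 4096 = 8⁴, so L = 8.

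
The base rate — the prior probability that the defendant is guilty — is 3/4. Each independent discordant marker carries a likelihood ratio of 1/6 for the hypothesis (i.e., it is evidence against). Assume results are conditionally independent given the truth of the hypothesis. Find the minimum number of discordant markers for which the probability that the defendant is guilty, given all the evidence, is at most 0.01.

4

Prior odds: 0.75 ÷ 0.25 = 3.
Likelihood ratio per discordant marker = 1/6.
Target posterior odds = 0.01/0.99 = 1/99.
Need 3 × (1/6)ⁿ ≤ 1/99, i.e. (1/6)ⁿ ≤ 1/297.
(1/6)³ = 1/216 is still above 1/297 but (1/6)⁴ = 1/1296 is at or below it, so n = 4.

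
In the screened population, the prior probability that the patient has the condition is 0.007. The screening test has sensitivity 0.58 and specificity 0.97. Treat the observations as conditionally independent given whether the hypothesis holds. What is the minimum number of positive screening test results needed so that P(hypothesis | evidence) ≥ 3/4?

3

Prior odds: 0.007 ÷ 0.993 = 7/993.
False-positive rate = 1 − 0.97 = 0.03; likelihood ratio of a positive = 0.58/0.03 = 58/3.
Target odds: 0.75 ÷ 0.25 = 3.
Require (58/3)ⁿ ≥ 3 ÷ (7/993) = 2979/7.
(58/3)² = 3364/9 falls short of 2979/7 but (58/3)³ = 195112/27 reaches it, so n = 3.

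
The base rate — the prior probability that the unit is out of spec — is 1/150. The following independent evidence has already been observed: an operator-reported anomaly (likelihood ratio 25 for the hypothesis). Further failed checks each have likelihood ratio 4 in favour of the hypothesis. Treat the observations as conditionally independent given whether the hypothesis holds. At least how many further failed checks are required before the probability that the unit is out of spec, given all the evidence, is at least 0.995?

Prior odds = (1/150)/(149/150) = 1/149.
Bayes factor of the evidence already in hand = 25.
Odds after that evidence = (1/149) × 25 = 25/149.
Target odds = 0.995/0.005 = 199.
Need 4ⁿ ≥ 199 ÷ (25/149) = 1186.04.
4⁵ = 1024 falls short of 1186.04 but 4⁶ = 4096 reaches it, so n = 6.

6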